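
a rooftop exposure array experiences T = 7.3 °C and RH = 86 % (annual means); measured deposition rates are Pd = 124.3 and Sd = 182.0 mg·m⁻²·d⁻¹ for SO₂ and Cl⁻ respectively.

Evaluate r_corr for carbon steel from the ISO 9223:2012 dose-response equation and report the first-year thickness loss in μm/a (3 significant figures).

r_corr = 140 μm/a

carbon steel: temperature factor f = +0.150·(-2.7) = -0.4050
  Pd branch = 1.77·Pd^0.52·e^(0.02·RH+f) = 80.95 μm/a
  Sd branch = 0.102·Sd^0.62·e^(0.033·RH+0.04·T) = 58.77 μm/a
  sum: 80.95 + 58.77 → r_corr = 139.7 μm/a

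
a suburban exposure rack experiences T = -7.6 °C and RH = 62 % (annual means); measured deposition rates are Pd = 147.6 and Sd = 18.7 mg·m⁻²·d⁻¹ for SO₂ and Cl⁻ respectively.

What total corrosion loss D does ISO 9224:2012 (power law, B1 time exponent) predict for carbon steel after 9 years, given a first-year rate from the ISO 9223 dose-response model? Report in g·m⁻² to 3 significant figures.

D(9) = 234 g·m⁻²

carbon steel: f(T) = +0.150·(T−10) [T≤10 °C] = -2.6400
  SO₂ term: 1.77·147.6^0.52·exp(0.02·62-2.6400) = 5.86
  Cl⁻ term: 0.102·18.7^0.62·exp(0.033·62+0.04·-7.6) = 3.578
  r_corr = 5.86 + 3.578 = 9.438 μm/a
Power-law: D(9) = r_corr · 9^0.523
  D(9) = 9.438 × 9^0.523 = 9.438 × 3.156 = 29.78 μm
  Mass loss = 29.78 μm × 7.85 g/cm³ = 233.8 g·m⁻²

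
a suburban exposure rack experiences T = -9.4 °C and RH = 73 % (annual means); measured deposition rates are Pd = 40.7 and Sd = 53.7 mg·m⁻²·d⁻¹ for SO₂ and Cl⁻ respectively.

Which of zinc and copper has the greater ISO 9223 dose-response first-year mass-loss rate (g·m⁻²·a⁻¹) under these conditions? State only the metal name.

zinc

zinc: temperature factor f = +0.038·(-19.4) = -0.7372
  Pd branch = 0.0129·Pd^0.44·e^(0.046·RH+f) = 0.9058 μm/a
  Sd branch = 0.0175·Sd^0.57·e^(0.008·RH+0.085·T) = 0.1367 μm/a
  r_corr = 0.9058 + 0.1367 = 1.042 μm/a
  mass loss = 1.042 μm/a × 7.14 g/cm³ = 7.443 g·m⁻²·a⁻¹
copper: temperature factor f = +0.126·(-19.4) = -2.4444
  SO₂ term: 0.0053·40.7^0.26·exp(0.059·73-2.4444) = 0.08947
  Sd branch = 0.01025·Sd^0.27·e^(0.036·RH+0.049·T) = 0.2625 μm/a
  sum: 0.08947 + 0.2625 → r_corr = 0.352 μm/a
  mass loss = 0.352 μm/a × 8.96 g/cm³ = 3.154 g·m⁻²·a⁻¹
Ordering by g·m⁻²·a⁻¹: zinc (7.44) > copper (3.15)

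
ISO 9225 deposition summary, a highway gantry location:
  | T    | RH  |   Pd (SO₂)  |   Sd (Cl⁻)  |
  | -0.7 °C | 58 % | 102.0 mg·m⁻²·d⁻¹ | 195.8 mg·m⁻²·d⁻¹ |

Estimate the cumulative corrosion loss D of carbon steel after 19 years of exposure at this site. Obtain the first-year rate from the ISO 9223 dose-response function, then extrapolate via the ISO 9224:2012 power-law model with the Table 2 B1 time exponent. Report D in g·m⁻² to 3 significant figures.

carbon steel: f(T) = +0.150·(T−10) [T≤10 °C] = -1.6050
  Pd branch = 1.77·Pd^0.52·e^(0.02·RH+f) = 12.57 μm/a
  Cl⁻ term: 0.102·195.8^0.62·exp(0.033·58+0.04·-0.7) = 17.73
  sum: 12.57 + 17.73 → r_corr = 30.29 μm/a
Long-term exponent b (ISO 9224 Table 2, B1) = 0.523
  D(19) = 30.29 × 19^0.523 = 30.29 × 4.664 = 141.3 μm
  Mass loss = 141.3 μm × 7.85 g/cm³ = 1109 g·m⁻²

D(19) = 1.11e+03 g·m⁻²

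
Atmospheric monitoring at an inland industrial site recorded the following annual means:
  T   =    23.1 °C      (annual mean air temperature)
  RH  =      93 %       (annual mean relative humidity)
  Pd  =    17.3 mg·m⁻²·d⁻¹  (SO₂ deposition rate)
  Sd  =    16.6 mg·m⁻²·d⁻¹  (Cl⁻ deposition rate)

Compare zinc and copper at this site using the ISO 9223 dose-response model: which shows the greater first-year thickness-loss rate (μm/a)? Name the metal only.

copper

zinc: T>10 °C ⇒ hinge -0.071·(23.1−10) = -0.9301
  SO₂ term: 0.0129·17.3^0.44·exp(0.046·93-0.9301) = 1.286
  Cl⁻ term: 0.0175·16.6^0.57·exp(0.008·93+0.085·23.1) = 1.301
  r_corr = 1.286 + 1.301 = 2.587 μm/a
copper: T>10 °C ⇒ hinge -0.080·(23.1−10) = -1.0480
  SO₂ term: 0.0053·17.3^0.26·exp(0.059·93-1.0480) = 0.9419
  Sd branch = 0.01025·Sd^0.27·e^(0.036·RH+0.049·T) = 1.931 μm/a
  r_corr = 0.9419 + 1.931 = 2.873 μm/a
Ordering by μm/a: copper (2.87) > zinc (2.59)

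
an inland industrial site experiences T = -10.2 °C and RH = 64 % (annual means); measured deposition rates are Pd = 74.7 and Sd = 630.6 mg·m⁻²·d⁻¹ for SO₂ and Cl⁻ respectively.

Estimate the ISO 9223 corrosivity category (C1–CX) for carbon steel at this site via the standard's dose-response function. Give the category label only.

carbon steel: T≤10 °C ⇒ hinge +0.150·(-10.2−10) = -3.0300
  sulphur-dioxide contribution → 2.898 μm/a
  chloride contribution → 30.51 μm/a
  total first-year rate 33.41 μm/a
33.4 μm/a falls in (25, 50] for carbon steel → category C3

C3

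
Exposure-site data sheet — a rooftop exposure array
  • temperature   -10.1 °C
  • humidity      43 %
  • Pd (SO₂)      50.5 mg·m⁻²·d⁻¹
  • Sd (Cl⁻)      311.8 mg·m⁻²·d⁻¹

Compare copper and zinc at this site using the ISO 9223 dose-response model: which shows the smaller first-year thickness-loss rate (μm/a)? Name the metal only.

copper: T≤10 °C ⇒ hinge +0.126·(-10.1−10) = -2.5326
  Pd branch = 0.0053·Pd^0.26·e^(0.059·RH+f) = 0.01476 μm/a
  Sd branch = 0.01025·Sd^0.27·e^(0.036·RH+0.049·T) = 0.1385 μm/a
  sum: 0.01476 + 0.1385 → r_corr = 0.1533 μm/a
zinc: T≤10 °C ⇒ hinge +0.038·(-10.1−10) = -0.7638
  Pd branch = 0.0129·Pd^0.44·e^(0.046·RH+f) = 0.244 μm/a
  Sd branch = 0.0175·Sd^0.57·e^(0.008·RH+0.085·T) = 0.2761 μm/a
  r_corr = 0.244 + 0.2761 = 0.5201 μm/a
Ordering by μm/a: zinc (0.52) > copper (0.153)

copper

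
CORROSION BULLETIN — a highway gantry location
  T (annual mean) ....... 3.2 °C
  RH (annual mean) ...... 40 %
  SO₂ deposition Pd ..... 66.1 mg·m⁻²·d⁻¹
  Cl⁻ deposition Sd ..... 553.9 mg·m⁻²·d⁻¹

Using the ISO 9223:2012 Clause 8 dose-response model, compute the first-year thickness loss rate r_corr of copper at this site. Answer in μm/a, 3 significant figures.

copper: f(T) = +0.126·(T−10) [T≤10 °C] = -0.8568
  Pd branch = 0.0053·Pd^0.26·e^(0.059·RH+f) = 0.07085 μm/a
  Cl⁻ term: 0.01025·553.9^0.27·exp(0.036·40+0.049·3.2) = 0.2786
  sum: 0.07085 + 0.2786 → r_corr = 0.3494 μm/a

r_corr = 0.349 μm/a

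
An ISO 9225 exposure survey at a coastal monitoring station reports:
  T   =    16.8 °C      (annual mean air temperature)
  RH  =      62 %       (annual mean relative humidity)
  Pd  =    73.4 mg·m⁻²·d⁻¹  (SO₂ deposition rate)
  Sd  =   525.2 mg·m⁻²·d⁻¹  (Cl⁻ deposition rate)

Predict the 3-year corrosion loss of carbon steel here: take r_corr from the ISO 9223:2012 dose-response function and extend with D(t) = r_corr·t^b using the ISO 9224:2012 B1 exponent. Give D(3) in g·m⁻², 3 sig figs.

D(3) = 1.60e+03 g·m⁻²

carbon steel: f(T) = -0.054·(T−10) [T>10 °C] = -0.3672
  sulphur-dioxide contribution → 39.55 μm/a
  chloride contribution → 75.1 μm/a
  total first-year rate 114.6 μm/a
ISO 9224: D(t) = r_corr · t^b with b = 0.523 (carbon steel, B1)
  D(3) = 114.6 × 3^0.523 = 114.6 × 1.776 = 203.7 μm
  Mass loss = 203.7 μm × 7.85 g/cm³ = 1599 g·m⁻²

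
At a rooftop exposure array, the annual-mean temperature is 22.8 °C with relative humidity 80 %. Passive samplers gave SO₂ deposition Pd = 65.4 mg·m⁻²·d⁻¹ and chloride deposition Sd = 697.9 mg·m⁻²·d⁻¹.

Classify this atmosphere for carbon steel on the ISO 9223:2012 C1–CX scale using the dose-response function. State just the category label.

CX

carbon steel: temperature factor f = -0.054·(12.8) = -0.6912
  sulphur-dioxide contribution → 38.62 μm/a
  chloride contribution → 206.2 μm/a
  ⇒ r_corr(carbon steel) = 244.9 μm/a
Category bounds: 200…700 μm/a bracket r_corr ⇒ CX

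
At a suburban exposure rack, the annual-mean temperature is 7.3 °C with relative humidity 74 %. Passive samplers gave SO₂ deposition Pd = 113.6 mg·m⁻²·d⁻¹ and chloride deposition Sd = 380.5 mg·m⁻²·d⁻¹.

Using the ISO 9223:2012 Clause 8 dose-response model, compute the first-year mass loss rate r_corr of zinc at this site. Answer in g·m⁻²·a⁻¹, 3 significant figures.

r_corr = 32.5 g·m⁻²·a⁻¹

zinc: T≤10 °C ⇒ hinge +0.038·(7.3−10) = -0.1026
  SO₂ term: 0.0129·113.6^0.44·exp(0.046·74-0.1026) = 2.81
  Sd branch = 0.0175·Sd^0.57·e^(0.008·RH+0.085·T) = 1.739 μm/a
  r_corr = 2.81 + 1.739 = 4.55 μm/a
Convert to mass loss: 4.55 μm/a × 7.14 g/cm³ = 32.48 g·m⁻²·a⁻¹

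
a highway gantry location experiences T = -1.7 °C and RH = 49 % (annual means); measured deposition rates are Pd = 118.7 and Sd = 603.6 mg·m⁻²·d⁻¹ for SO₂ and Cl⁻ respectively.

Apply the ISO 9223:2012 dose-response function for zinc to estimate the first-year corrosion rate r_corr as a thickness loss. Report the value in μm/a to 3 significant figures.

zinc: T≤10 °C ⇒ hinge +0.038·(-1.7−10) = -0.4446
  sulphur-dioxide contribution → 0.6444 μm/a
  chloride contribution → 0.8621 μm/a
  total first-year rate 1.506 μm/a

r_corr = 1.51 μm/a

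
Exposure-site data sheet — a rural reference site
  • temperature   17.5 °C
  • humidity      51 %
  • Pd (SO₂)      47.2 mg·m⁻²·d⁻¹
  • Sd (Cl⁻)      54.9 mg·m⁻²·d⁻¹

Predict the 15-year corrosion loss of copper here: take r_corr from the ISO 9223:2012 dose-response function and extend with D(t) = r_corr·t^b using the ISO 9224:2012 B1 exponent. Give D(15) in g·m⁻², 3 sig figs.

copper: temperature factor f = -0.080·(7.5) = -0.6000
  Pd branch = 0.0053·Pd^0.26·e^(0.059·RH+f) = 0.1606 μm/a
  Cl⁻ term: 0.01025·54.9^0.27·exp(0.036·51+0.049·17.5) = 0.4469
  sum: 0.1606 + 0.4469 → r_corr = 0.6075 μm/a
Power-law: D(15) = r_corr · 15^0.667
  D(15) = 0.6075 × 15^0.667 = 0.6075 × 6.088 = 3.698 μm
  Mass loss = 3.698 μm × 8.96 g/cm³ = 33.13 g·m⁻²

D(15) = 33.1 g·m⁻²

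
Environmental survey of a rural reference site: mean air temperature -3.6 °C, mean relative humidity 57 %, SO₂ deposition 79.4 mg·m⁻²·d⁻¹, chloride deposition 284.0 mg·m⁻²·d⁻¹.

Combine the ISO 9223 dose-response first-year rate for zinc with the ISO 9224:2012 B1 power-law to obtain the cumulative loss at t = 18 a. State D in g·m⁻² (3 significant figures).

D(18) = 92.4 g·m⁻²

zinc: f(T) = +0.038·(T−10) [T≤10 °C] = -0.5168
  SO₂ term: 0.0129·79.4^0.44·exp(0.046·57-0.5168) = 0.7258
  Cl⁻ term: 0.0175·284.0^0.57·exp(0.008·57+0.085·-3.6) = 0.5088
  sum: 0.7258 + 0.5088 → r_corr = 1.235 μm/a
Long-term exponent b (ISO 9224 Table 2, B1) = 0.813
  D(18) = 1.235 × 18^0.813 = 1.235 × 10.48 = 12.94 μm
  Mass loss = 12.94 μm × 7.14 g/cm³ = 92.42 g·m⁻²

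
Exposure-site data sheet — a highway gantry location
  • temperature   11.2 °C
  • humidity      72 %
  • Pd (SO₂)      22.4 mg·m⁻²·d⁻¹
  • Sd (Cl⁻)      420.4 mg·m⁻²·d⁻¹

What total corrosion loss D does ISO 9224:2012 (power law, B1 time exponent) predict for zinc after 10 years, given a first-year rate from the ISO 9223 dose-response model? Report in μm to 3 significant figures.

zinc: T>10 °C ⇒ hinge -0.071·(11.2−10) = -0.0852
  SO₂ term: 0.0129·22.4^0.44·exp(0.046·72-0.0852) = 1.277
  Cl⁻ term: 0.0175·420.4^0.57·exp(0.008·72+0.085·11.2) = 2.524
  r_corr = 1.277 + 2.524 = 3.801 μm/a
Power-law: D(10) = r_corr · 10^0.813
  D(10) = 3.801 × 10^0.813 = 3.801 × 6.501 = 24.71 μm

D(10) = 24.7 μm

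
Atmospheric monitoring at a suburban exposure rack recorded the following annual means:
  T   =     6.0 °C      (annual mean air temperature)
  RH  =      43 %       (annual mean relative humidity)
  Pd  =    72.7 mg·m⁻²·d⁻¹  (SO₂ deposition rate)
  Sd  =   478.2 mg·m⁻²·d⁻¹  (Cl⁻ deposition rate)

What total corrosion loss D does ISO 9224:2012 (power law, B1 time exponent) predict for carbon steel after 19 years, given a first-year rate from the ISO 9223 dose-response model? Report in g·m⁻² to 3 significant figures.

D(19) = 1.68e+03 g·m⁻²

carbon steel: f(T) = +0.150·(T−10) [T≤10 °C] = -0.6000
  Pd branch = 1.77·Pd^0.52·e^(0.02·RH+f) = 21.32 μm/a
  Cl⁻ term: 0.102·478.2^0.62·exp(0.033·43+0.04·6.0) = 24.57
  r_corr = 21.32 + 24.57 = 45.9 μm/a
Power-law: D(19) = r_corr · 19^0.523
  D(19) = 45.9 × 19^0.523 = 45.9 × 4.664 = 214.1 μm
  Mass loss = 214.1 μm × 7.85 g/cm³ = 1681 g·m⁻²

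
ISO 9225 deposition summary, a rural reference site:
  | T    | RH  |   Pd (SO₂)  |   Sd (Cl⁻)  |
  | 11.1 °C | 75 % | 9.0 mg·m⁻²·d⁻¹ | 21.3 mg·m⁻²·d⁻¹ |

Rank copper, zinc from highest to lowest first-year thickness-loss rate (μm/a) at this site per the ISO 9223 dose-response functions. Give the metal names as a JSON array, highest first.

copper: f(T) = -0.080·(T−10) [T>10 °C] = -0.0880
  SO₂ term: 0.0053·9.0^0.26·exp(0.059·75-0.0880) = 0.7177
  Cl⁻ term: 0.01025·21.3^0.27·exp(0.036·75+0.049·11.1) = 0.6001
  sum: 0.7177 + 0.6001 → r_corr = 1.318 μm/a
zinc: f(T) = -0.071·(T−10) [T>10 °C] = -0.0781
  Pd branch = 0.0129·Pd^0.44·e^(0.046·RH+f) = 0.9882 μm/a
  Sd branch = 0.0175·Sd^0.57·e^(0.008·RH+0.085·T) = 0.4683 μm/a
  r_corr = 0.9882 + 0.4683 = 1.457 μm/a
Ordering by μm/a: zinc (1.46) > copper (1.32)

["zinc", "copper"]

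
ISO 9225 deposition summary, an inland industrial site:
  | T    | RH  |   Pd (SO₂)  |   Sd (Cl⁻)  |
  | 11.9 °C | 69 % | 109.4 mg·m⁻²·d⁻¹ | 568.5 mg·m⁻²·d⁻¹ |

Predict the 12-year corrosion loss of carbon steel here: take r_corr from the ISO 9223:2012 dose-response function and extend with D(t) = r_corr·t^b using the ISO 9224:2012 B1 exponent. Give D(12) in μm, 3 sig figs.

carbon steel: temperature factor f = -0.054·(1.9) = -0.1026
  Pd branch = 1.77·Pd^0.52·e^(0.02·RH+f) = 72.95 μm/a
  Cl⁻ term: 0.102·568.5^0.62·exp(0.033·69+0.04·11.9) = 81.69
  sum: 72.95 + 81.69 → r_corr = 154.6 μm/a
ISO 9224: D(t) = r_corr · t^b with b = 0.523 (carbon steel, B1)
  D(12) = 154.6 × 12^0.523 = 154.6 × 3.668 = 567.2 μm

D(12) = 567 μm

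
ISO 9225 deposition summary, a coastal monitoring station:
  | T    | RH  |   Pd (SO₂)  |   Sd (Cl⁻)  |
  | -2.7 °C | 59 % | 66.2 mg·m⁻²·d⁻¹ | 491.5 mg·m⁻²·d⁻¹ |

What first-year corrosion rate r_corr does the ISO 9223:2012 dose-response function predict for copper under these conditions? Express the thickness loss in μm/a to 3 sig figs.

copper: f(T) = +0.126·(T−10) [T≤10 °C] = -1.6002
  Pd branch = 0.0053·Pd^0.26·e^(0.059·RH+f) = 0.1034 μm/a
  Cl⁻ term: 0.01025·491.5^0.27·exp(0.036·59+0.049·-2.7) = 0.4003
  sum: 0.1034 + 0.4003 → r_corr = 0.5037 μm/a

r_corr = 0.504 μm/a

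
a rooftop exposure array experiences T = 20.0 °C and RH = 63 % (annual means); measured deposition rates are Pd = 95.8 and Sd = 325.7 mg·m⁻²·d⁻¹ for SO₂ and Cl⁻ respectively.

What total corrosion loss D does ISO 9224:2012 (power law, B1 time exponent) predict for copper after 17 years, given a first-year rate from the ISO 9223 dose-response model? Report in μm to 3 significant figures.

copper: T>10 °C ⇒ hinge -0.080·(20.0−10) = -0.8000
  Pd branch = 0.0053·Pd^0.26·e^(0.059·RH+f) = 0.3208 μm/a
  Cl⁻ term: 0.01025·325.7^0.27·exp(0.036·63+0.049·20.0) = 1.258
  r_corr = 0.3208 + 1.258 = 1.579 μm/a
Long-term exponent b (ISO 9224 Table 2, B1) = 0.667
  D(17) = 1.579 × 17^0.667 = 1.579 × 6.618 = 10.45 μm

D(17) = 10.5 μm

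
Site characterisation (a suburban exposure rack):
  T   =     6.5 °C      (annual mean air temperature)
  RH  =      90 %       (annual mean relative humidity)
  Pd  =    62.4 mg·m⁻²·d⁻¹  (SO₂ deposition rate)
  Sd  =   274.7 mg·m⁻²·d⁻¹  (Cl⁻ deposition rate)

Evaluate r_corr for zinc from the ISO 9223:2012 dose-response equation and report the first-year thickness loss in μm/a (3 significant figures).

r_corr = 5.91 μm/a

zinc: T≤10 °C ⇒ hinge +0.038·(6.5−10) = -0.1330
  SO₂ term: 0.0129·62.4^0.44·exp(0.046·90-0.1330) = 4.372
  Cl⁻ term: 0.0175·274.7^0.57·exp(0.008·90+0.085·6.5) = 1.534
  sum: 4.372 + 1.534 → r_corr = 5.906 μm/a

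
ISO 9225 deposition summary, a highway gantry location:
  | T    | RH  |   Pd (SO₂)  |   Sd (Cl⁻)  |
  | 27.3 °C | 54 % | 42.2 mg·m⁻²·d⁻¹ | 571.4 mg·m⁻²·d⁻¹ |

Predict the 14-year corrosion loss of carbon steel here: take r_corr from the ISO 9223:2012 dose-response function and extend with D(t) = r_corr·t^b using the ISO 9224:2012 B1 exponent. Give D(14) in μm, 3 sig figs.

D(14) = 425 μm

carbon steel: T>10 °C ⇒ hinge -0.054·(27.3−10) = -0.9342
  SO₂ term: 1.77·42.2^0.52·exp(0.02·54-0.9342) = 14.34
  Cl⁻ term: 0.102·571.4^0.62·exp(0.033·54+0.04·27.3) = 92.48
  sum: 14.34 + 92.48 → r_corr = 106.8 μm/a
Power-law: D(14) = r_corr · 14^0.523
  D(14) = 106.8 × 14^0.523 = 106.8 × 3.976 = 424.7 μm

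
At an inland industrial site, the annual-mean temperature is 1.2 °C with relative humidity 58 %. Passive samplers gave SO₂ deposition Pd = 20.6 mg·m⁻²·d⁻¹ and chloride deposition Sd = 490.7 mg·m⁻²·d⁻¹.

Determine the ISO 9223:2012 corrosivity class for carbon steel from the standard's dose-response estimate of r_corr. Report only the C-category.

C3

carbon steel: f(T) = +0.150·(T−10) [T≤10 °C] = -1.3200
  Pd branch = 1.77·Pd^0.52·e^(0.02·RH+f) = 7.273 μm/a
  Sd branch = 0.102·Sd^0.62·e^(0.033·RH+0.04·T) = 33.81 μm/a
  r_corr = 7.273 + 33.81 = 41.08 μm/a
ISO 9223 Table 2 (carbon steel): 25 < 41.1 ≤ 50 μm/a ⇒ C3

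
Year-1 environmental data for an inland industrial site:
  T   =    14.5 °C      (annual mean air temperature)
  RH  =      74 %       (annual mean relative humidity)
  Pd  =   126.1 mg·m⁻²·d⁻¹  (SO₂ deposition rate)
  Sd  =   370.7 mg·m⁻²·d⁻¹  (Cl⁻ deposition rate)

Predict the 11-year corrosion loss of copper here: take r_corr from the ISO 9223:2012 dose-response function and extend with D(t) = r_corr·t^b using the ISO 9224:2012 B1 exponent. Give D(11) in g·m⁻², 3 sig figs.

copper: temperature factor f = -0.080·(4.5) = -0.3600
  SO₂ term: 0.0053·126.1^0.26·exp(0.059·74-0.3600) = 1.024
  Sd branch = 0.01025·Sd^0.27·e^(0.036·RH+0.049·T) = 1.479 μm/a
  r_corr = 1.024 + 1.479 = 2.503 μm/a
Long-term exponent b (ISO 9224 Table 2, B1) = 0.667
  D(11) = 2.503 × 11^0.667 = 2.503 × 4.95 = 12.39 μm
  Mass loss = 12.39 μm × 8.96 g/cm³ = 111 g·m⁻²

D(11) = 111 g·m⁻²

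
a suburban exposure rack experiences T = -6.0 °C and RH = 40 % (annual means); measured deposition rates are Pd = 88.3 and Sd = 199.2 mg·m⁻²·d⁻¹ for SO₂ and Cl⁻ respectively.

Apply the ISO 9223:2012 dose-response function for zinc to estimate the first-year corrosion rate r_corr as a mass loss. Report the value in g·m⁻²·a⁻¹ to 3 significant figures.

zinc: T≤10 °C ⇒ hinge +0.038·(-6.0−10) = -0.6080
  SO₂ term: 0.0129·88.3^0.44·exp(0.046·40-0.6080) = 0.3176
  Sd branch = 0.0175·Sd^0.57·e^(0.008·RH+0.085·T) = 0.2959 μm/a
  r_corr = 0.3176 + 0.2959 = 0.6135 μm/a
Convert to mass loss: 0.6135 μm/a × 7.14 g/cm³ = 4.38 g·m⁻²·a⁻¹

r_corr = 4.38 g·m⁻²·a⁻¹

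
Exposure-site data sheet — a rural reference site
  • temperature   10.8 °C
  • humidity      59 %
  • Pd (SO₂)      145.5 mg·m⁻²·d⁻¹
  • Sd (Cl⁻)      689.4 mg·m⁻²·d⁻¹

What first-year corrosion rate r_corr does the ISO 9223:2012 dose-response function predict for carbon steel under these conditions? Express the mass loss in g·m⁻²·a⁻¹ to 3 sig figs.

r_corr = 1.07e+03 g·m⁻²·a⁻¹

carbon steel: f(T) = -0.054·(T−10) [T>10 °C] = -0.0432
  sulphur-dioxide contribution → 73.51 μm/a
  chloride contribution → 63.33 μm/a
  ⇒ r_corr(carbon steel) = 136.8 μm/a
Convert to mass loss: 136.8 μm/a × 7.85 g/cm³ = 1074 g·m⁻²·a⁻¹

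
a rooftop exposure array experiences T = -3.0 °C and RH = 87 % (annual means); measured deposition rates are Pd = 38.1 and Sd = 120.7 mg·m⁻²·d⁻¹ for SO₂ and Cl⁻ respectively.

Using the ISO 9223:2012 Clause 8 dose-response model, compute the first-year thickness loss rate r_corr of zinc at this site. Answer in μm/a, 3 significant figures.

zinc: T≤10 °C ⇒ hinge +0.038·(-3.0−10) = -0.4940
  Pd branch = 0.0129·Pd^0.44·e^(0.046·RH+f) = 2.136 μm/a
  Sd branch = 0.0175·Sd^0.57·e^(0.008·RH+0.085·T) = 0.418 μm/a
  r_corr = 2.136 + 0.418 = 2.554 μm/a

r_corr = 2.55 μm/a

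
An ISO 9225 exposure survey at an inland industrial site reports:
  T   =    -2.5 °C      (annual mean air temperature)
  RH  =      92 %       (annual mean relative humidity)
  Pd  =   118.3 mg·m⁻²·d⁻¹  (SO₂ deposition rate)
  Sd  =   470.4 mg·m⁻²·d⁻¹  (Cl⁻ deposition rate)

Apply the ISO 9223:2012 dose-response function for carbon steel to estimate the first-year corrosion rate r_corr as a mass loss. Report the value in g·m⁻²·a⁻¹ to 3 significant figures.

r_corr = 845 g·m⁻²·a⁻¹

carbon steel: f(T) = +0.150·(T−10) [T≤10 °C] = -1.8750
  sulphur-dioxide contribution → 20.45 μm/a
  chloride contribution → 87.22 μm/a
  total first-year rate 107.7 μm/a
Convert to mass loss: 107.7 μm/a × 7.85 g/cm³ = 845.2 g·m⁻²·a⁻¹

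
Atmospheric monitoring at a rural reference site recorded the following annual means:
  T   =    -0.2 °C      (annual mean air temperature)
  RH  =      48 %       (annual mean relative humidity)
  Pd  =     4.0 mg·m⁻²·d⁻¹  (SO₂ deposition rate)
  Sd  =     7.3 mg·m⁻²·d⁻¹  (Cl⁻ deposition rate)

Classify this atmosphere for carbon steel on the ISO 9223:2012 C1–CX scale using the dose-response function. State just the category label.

C2

carbon steel: f(T) = +0.150·(T−10) [T≤10 °C] = -1.5300
  SO₂ term: 1.77·4.0^0.52·exp(0.02·48-1.5300) = 2.058
  Sd branch = 0.102·Sd^0.62·e^(0.033·RH+0.04·T) = 1.692 μm/a
  r_corr = 2.058 + 1.692 = 3.75 μm/a
ISO 9223 Table 2 (carbon steel): 1.3 < 3.75 ≤ 25 μm/a ⇒ C2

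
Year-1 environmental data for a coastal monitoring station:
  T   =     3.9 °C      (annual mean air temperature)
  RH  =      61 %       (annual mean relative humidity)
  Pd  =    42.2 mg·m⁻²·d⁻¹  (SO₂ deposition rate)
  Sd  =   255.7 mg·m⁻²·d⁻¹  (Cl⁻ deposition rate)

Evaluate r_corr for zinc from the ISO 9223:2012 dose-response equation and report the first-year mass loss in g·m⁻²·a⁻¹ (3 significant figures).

r_corr = 13.0 g·m⁻²·a⁻¹

zinc: f(T) = +0.038·(T−10) [T≤10 °C] = -0.2318
  sulphur-dioxide contribution → 0.8784 μm/a
  chloride contribution → 0.9362 μm/a
  total first-year rate 1.815 μm/a
Convert to mass loss: 1.815 μm/a × 7.14 g/cm³ = 12.96 g·m⁻²·a⁻¹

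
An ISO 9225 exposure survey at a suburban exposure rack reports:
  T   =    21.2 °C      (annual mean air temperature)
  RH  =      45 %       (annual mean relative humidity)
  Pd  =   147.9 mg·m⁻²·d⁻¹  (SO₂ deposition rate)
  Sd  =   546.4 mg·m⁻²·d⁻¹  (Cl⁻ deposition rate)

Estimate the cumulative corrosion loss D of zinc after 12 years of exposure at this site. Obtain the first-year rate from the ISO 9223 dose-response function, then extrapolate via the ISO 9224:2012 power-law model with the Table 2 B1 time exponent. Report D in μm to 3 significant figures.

D(12) = 44.8 μm

zinc: f(T) = -0.071·(T−10) [T>10 °C] = -0.7952
  sulphur-dioxide contribution → 0.4159 μm/a
  chloride contribution → 5.525 μm/a
  total first-year rate 5.941 μm/a
ISO 9224: D(t) = r_corr · t^b with b = 0.813 (zinc, B1)
  D(12) = 5.941 × 12^0.813 = 5.941 × 7.54 = 44.8 μm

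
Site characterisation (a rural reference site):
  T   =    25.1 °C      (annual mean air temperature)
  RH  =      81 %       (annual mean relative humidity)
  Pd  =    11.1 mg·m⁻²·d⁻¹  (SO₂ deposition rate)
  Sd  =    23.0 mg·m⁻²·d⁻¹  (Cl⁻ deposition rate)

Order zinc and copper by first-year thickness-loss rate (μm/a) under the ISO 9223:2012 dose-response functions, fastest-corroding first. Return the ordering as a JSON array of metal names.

["zinc", "copper"]

zinc: f(T) = -0.071·(T−10) [T>10 °C] = -1.0721
  sulphur-dioxide contribution → 0.5286 μm/a
  chloride contribution → 1.687 μm/a
  total first-year rate 2.216 μm/a
copper: T>10 °C ⇒ hinge -0.080·(25.1−10) = -1.2080
  sulphur-dioxide contribution → 0.3523 μm/a
  chloride contribution → 1.51 μm/a
  total first-year rate 1.862 μm/a
Ordering by μm/a: zinc (2.22) > copper (1.86)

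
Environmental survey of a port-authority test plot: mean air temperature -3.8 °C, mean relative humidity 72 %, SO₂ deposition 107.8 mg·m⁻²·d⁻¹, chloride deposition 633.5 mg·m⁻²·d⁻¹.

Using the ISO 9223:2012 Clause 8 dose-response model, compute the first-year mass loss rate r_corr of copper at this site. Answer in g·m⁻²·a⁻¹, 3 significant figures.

copper: f(T) = +0.126·(T−10) [T≤10 °C] = -1.7388
  sulphur-dioxide contribution → 0.22 μm/a
  chloride contribution → 0.6487 μm/a
  total first-year rate 0.8687 μm/a
Convert to mass loss: 0.8687 μm/a × 8.96 g/cm³ = 7.784 g·m⁻²·a⁻¹

r_corr = 7.78 g·m⁻²·a⁻¹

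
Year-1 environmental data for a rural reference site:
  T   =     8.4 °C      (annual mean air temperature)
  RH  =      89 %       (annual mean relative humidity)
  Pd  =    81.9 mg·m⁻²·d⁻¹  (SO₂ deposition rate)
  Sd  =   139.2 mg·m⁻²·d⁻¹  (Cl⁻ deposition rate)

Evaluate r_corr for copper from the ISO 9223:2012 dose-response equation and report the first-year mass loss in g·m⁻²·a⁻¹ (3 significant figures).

copper: temperature factor f = +0.126·(-1.6) = -0.2016
  sulphur-dioxide contribution → 2.598 μm/a
  chloride contribution → 1.445 μm/a
  ⇒ r_corr(copper) = 4.043 μm/a
Convert to mass loss: 4.043 μm/a × 8.96 g/cm³ = 36.22 g·m⁻²·a⁻¹

r_corr = 36.2 g·m⁻²·a⁻¹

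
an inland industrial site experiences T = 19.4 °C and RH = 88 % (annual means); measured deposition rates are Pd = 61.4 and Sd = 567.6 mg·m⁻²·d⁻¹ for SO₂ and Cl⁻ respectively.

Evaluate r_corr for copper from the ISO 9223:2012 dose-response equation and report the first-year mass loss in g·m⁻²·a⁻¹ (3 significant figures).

r_corr = 43.0 g·m⁻²·a⁻¹

copper: T>10 °C ⇒ hinge -0.080·(19.4−10) = -0.7520
  SO₂ term: 0.0053·61.4^0.26·exp(0.059·88-0.7520) = 1.311
  Cl⁻ term: 0.01025·567.6^0.27·exp(0.036·88+0.049·19.4) = 3.491
  r_corr = 1.311 + 3.491 = 4.802 μm/a
Convert to mass loss: 4.802 μm/a × 8.96 g/cm³ = 43.03 g·m⁻²·a⁻¹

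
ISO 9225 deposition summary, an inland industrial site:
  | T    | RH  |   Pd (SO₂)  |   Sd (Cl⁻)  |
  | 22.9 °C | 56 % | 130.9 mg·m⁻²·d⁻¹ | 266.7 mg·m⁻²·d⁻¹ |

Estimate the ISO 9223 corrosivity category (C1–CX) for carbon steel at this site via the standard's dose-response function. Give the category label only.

C5

carbon steel: f(T) = -0.054·(T−10) [T>10 °C] = -0.6966
  sulphur-dioxide contribution → 34.09 μm/a
  chloride contribution → 51.66 μm/a
  total first-year rate 85.75 μm/a
85.7 μm/a falls in (80, 200] for carbon steel → category C5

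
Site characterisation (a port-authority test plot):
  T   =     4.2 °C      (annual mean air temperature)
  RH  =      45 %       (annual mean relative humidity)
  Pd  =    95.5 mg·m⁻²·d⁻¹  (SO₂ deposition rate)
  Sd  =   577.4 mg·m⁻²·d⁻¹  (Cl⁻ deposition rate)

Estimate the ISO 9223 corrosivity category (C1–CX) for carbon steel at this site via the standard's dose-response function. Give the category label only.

C3

carbon steel: T≤10 °C ⇒ hinge +0.150·(4.2−10) = -0.8700
  SO₂ term: 1.77·95.5^0.52·exp(0.02·45-0.8700) = 19.53
  Sd branch = 0.102·Sd^0.62·e^(0.033·RH+0.04·T) = 27.45 μm/a
  r_corr = 19.53 + 27.45 = 46.98 μm/a
Category bounds: 25…50 μm/a bracket r_corr ⇒ C3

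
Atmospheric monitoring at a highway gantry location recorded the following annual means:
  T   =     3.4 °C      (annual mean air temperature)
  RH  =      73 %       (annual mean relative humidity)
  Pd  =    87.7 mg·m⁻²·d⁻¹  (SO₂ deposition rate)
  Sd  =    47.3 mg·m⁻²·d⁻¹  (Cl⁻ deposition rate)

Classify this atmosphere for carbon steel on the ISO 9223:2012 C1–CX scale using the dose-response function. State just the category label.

C3

carbon steel: T≤10 °C ⇒ hinge +0.150·(3.4−10) = -0.9900
  Pd branch = 1.77·Pd^0.52·e^(0.02·RH+f) = 29 μm/a
  Cl⁻ term: 0.102·47.3^0.62·exp(0.033·73+0.04·3.4) = 14.2
  r_corr = 29 + 14.2 = 43.2 μm/a
Category bounds: 25…50 μm/a bracket r_corr ⇒ C3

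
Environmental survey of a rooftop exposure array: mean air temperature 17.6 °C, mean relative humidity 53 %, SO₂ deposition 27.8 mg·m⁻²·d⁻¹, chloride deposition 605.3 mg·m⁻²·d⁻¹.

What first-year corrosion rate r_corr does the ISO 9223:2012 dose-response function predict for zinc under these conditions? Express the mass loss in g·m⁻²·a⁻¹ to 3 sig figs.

zinc: f(T) = -0.071·(T−10) [T>10 °C] = -0.5396
  SO₂ term: 0.0129·27.8^0.44·exp(0.046·53-0.5396) = 0.3719
  Sd branch = 0.0175·Sd^0.57·e^(0.008·RH+0.085·T) = 4.598 μm/a
  r_corr = 0.3719 + 4.598 = 4.97 μm/a
Convert to mass loss: 4.97 μm/a × 7.14 g/cm³ = 35.49 g·m⁻²·a⁻¹

r_corr = 35.5 g·m⁻²·a⁻¹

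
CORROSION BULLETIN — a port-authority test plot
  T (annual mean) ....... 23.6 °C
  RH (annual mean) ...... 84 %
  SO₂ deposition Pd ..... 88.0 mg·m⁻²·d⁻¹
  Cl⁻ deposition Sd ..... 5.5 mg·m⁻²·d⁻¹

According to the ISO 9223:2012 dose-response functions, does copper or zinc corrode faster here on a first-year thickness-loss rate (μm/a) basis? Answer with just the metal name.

zinc

copper: temperature factor f = -0.080·(13.6) = -1.0880
  SO₂ term: 0.0053·88.0^0.26·exp(0.059·84-1.0880) = 0.8123
  Sd branch = 0.01025·Sd^0.27·e^(0.036·RH+0.049·T) = 1.062 μm/a
  sum: 0.8123 + 1.062 → r_corr = 1.874 μm/a
zinc: f(T) = -0.071·(T−10) [T>10 °C] = -0.9656
  SO₂ term: 0.0129·88.0^0.44·exp(0.046·84-0.9656) = 1.678
  Cl⁻ term: 0.0175·5.5^0.57·exp(0.008·84+0.085·23.6) = 0.6731
  r_corr = 1.678 + 0.6731 = 2.352 μm/a
Ordering by μm/a: zinc (2.35) > copper (1.87)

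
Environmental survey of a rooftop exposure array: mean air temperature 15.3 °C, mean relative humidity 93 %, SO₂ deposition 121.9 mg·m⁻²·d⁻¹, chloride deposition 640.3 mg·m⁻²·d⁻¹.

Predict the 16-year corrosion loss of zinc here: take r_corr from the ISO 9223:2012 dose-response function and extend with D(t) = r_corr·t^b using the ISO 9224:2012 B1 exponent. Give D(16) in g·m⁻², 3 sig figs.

zinc: temperature factor f = -0.071·(5.3) = -0.3763
  sulphur-dioxide contribution → 5.283 μm/a
  chloride contribution → 5.378 μm/a
  total first-year rate 10.66 μm/a
Long-term exponent b (ISO 9224 Table 2, B1) = 0.813
  D(16) = 10.66 × 16^0.813 = 10.66 × 9.527 = 101.6 μm
  Mass loss = 101.6 μm × 7.14 g/cm³ = 725.2 g·m⁻²

D(16) = 725 g·m⁻²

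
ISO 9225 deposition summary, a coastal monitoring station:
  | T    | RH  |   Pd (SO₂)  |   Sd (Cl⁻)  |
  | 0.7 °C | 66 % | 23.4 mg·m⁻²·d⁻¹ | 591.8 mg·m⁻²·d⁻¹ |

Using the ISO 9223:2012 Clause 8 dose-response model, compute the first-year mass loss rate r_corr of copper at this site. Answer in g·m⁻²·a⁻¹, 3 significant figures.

r_corr = 7.37 g·m⁻²·a⁻¹

copper: f(T) = +0.126·(T−10) [T≤10 °C] = -1.1718
  SO₂ term: 0.0053·23.4^0.26·exp(0.059·66-1.1718) = 0.183
  Sd branch = 0.01025·Sd^0.27·e^(0.036·RH+0.049·T) = 0.6397 μm/a
  r_corr = 0.183 + 0.6397 = 0.8227 μm/a
Convert to mass loss: 0.8227 μm/a × 8.96 g/cm³ = 7.372 g·m⁻²·a⁻¹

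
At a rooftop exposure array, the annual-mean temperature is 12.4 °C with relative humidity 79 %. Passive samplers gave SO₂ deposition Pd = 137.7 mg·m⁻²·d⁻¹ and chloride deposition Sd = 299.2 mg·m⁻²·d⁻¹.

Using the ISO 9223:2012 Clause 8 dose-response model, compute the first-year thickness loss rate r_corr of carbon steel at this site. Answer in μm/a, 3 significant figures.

carbon steel: temperature factor f = -0.054·(2.4) = -0.1296
  Pd branch = 1.77·Pd^0.52·e^(0.02·RH+f) = 97.75 μm/a
  Sd branch = 0.102·Sd^0.62·e^(0.033·RH+0.04·T) = 77.86 μm/a
  sum: 97.75 + 77.86 → r_corr = 175.6 μm/a

r_corr = 176 μm/a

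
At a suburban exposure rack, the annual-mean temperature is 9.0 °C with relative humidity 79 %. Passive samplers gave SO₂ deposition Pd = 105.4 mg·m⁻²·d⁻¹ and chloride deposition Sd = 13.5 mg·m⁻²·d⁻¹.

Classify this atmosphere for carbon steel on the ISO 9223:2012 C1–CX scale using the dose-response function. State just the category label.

C5

carbon steel: f(T) = +0.150·(T−10) [T≤10 °C] = -0.1500
  sulphur-dioxide contribution → 83.35 μm/a
  chloride contribution → 9.953 μm/a
  ⇒ r_corr(carbon steel) = 93.3 μm/a
93.3 μm/a falls in (80, 200] for carbon steel → category C5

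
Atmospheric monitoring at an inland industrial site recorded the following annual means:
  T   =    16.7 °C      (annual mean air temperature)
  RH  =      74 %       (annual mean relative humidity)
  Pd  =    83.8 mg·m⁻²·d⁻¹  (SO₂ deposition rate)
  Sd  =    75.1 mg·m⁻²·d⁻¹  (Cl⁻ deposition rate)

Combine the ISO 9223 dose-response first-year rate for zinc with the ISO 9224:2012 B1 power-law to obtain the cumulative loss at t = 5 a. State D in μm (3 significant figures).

zinc: f(T) = -0.071·(T−10) [T>10 °C] = -0.4757
  sulphur-dioxide contribution → 1.693 μm/a
  chloride contribution → 1.534 μm/a
  total first-year rate 3.226 μm/a
Long-term exponent b (ISO 9224 Table 2, B1) = 0.813
  D(5) = 3.226 × 5^0.813 = 3.226 × 3.701 = 11.94 μm

D(5) = 11.9 μm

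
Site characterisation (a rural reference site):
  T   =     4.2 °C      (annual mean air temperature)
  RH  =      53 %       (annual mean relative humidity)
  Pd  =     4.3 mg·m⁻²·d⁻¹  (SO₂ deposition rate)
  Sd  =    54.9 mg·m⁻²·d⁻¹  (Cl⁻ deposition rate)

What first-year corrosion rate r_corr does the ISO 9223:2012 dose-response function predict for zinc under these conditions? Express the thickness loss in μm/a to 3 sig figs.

r_corr = 0.600 μm/a

zinc: T≤10 °C ⇒ hinge +0.038·(4.2−10) = -0.2204
  sulphur-dioxide contribution → 0.2251 μm/a
  chloride contribution → 0.3748 μm/a
  total first-year rate 0.5999 μm/a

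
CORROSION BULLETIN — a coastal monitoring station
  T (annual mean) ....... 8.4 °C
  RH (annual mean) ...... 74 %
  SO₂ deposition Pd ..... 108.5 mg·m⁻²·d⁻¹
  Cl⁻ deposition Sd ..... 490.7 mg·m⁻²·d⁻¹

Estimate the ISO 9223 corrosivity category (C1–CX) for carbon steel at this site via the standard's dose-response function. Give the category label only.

carbon steel: T≤10 °C ⇒ hinge +0.150·(8.4−10) = -0.2400
  sulphur-dioxide contribution → 69.97 μm/a
  chloride contribution → 76.45 μm/a
  total first-year rate 146.4 μm/a
Category bounds: 80…200 μm/a bracket r_corr ⇒ C5

C5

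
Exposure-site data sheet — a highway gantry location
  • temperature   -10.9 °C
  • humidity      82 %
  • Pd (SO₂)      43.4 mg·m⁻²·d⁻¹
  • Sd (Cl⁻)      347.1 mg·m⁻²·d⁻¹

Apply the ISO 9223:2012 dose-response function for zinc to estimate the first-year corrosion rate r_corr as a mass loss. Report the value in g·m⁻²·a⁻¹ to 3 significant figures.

zinc: f(T) = +0.038·(T−10) [T≤10 °C] = -0.7942
  Pd branch = 0.0129·Pd^0.44·e^(0.046·RH+f) = 1.331 μm/a
  Sd branch = 0.0175·Sd^0.57·e^(0.008·RH+0.085·T) = 0.3746 μm/a
  sum: 1.331 + 0.3746 → r_corr = 1.706 μm/a
Convert to mass loss: 1.706 μm/a × 7.14 g/cm³ = 12.18 g·m⁻²·a⁻¹

r_corr = 12.2 g·m⁻²·a⁻¹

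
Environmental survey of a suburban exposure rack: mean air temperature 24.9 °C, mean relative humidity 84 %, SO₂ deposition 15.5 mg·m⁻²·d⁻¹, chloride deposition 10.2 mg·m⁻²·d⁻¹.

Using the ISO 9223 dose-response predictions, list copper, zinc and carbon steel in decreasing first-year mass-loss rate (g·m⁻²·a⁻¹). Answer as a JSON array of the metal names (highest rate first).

copper: f(T) = -0.080·(T−10) [T>10 °C] = -1.1920
  Pd branch = 0.0053·Pd^0.26·e^(0.059·RH+f) = 0.4661 μm/a
  Cl⁻ term: 0.01025·10.2^0.27·exp(0.036·84+0.049·24.9) = 1.337
  sum: 0.4661 + 1.337 → r_corr = 1.803 μm/a
  mass loss = 1.803 μm/a × 8.96 g/cm³ = 16.16 g·m⁻²·a⁻¹
zinc: f(T) = -0.071·(T−10) [T>10 °C] = -1.0579
  Pd branch = 0.0129·Pd^0.44·e^(0.046·RH+f) = 0.7129 μm/a
  Cl⁻ term: 0.0175·10.2^0.57·exp(0.008·84+0.085·24.9) = 1.069
  r_corr = 0.7129 + 1.069 = 1.782 μm/a
  mass loss = 1.782 μm/a × 7.14 g/cm³ = 12.72 g·m⁻²·a⁻¹
carbon steel: f(T) = -0.054·(T−10) [T>10 °C] = -0.8046
  SO₂ term: 1.77·15.5^0.52·exp(0.02·84-0.8046) = 17.67
  Sd branch = 0.102·Sd^0.62·e^(0.033·RH+0.04·T) = 18.64 μm/a
  sum: 17.67 + 18.64 → r_corr = 36.3 μm/a
  mass loss = 36.3 μm/a × 7.85 g/cm³ = 285 g·m⁻²·a⁻¹
Ordering by g·m⁻²·a⁻¹: carbon steel (285) > copper (16.2) > zinc (12.7)

["carbon steel", "copper", "zinc"]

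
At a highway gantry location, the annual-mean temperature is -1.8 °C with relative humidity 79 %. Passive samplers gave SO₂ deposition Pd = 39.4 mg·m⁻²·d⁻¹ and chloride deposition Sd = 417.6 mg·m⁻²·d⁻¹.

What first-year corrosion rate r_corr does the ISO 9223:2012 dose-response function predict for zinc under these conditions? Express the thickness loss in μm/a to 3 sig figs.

r_corr = 2.45 μm/a

zinc: temperature factor f = +0.038·(-11.8) = -0.4484
  SO₂ term: 0.0129·39.4^0.44·exp(0.046·79-0.4484) = 1.571
  Cl⁻ term: 0.0175·417.6^0.57·exp(0.008·79+0.085·-1.8) = 0.8808
  sum: 1.571 + 0.8808 → r_corr = 2.452 μm/a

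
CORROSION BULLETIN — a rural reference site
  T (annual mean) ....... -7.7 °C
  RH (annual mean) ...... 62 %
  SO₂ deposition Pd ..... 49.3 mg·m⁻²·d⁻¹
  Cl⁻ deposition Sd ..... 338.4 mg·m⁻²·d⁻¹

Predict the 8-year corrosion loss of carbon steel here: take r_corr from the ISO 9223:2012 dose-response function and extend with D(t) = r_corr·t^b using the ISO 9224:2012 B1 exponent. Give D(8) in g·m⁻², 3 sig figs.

D(8) = 576 g·m⁻²

carbon steel: temperature factor f = +0.150·(-17.7) = -2.6550
  Pd branch = 1.77·Pd^0.52·e^(0.02·RH+f) = 3.264 μm/a
  Sd branch = 0.102·Sd^0.62·e^(0.033·RH+0.04·T) = 21.46 μm/a
  r_corr = 3.264 + 21.46 = 24.72 μm/a
ISO 9224: D(t) = r_corr · t^b with b = 0.523 (carbon steel, B1)
  D(8) = 24.72 × 8^0.523 = 24.72 × 2.967 = 73.36 μm
  Mass loss = 73.36 μm × 7.85 g/cm³ = 575.9 g·m⁻²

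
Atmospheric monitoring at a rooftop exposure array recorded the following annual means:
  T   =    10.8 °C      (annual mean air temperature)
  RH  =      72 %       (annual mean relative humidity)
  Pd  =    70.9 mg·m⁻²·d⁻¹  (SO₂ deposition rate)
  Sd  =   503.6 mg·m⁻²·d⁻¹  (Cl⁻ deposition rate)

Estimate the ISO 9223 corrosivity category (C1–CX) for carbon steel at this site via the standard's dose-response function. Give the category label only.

carbon steel: f(T) = -0.054·(T−10) [T>10 °C] = -0.0432
  Pd branch = 1.77·Pd^0.52·e^(0.02·RH+f) = 65.6 μm/a
  Cl⁻ term: 0.102·503.6^0.62·exp(0.033·72+0.04·10.8) = 80.06
  r_corr = 65.6 + 80.06 = 145.7 μm/a
146 μm/a falls in (80, 200] for carbon steel → category C5

C5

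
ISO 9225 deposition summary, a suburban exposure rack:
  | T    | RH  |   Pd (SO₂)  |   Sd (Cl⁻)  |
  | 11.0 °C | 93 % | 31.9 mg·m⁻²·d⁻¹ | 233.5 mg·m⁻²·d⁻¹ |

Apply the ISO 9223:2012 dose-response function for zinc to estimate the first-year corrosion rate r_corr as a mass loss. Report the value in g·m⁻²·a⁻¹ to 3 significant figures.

r_corr = 43.4 g·m⁻²·a⁻¹

zinc: T>10 °C ⇒ hinge -0.071·(11.0−10) = -0.0710
  SO₂ term: 0.0129·31.9^0.44·exp(0.046·93-0.0710) = 3.975
  Cl⁻ term: 0.0175·233.5^0.57·exp(0.008·93+0.085·11.0) = 2.1
  r_corr = 3.975 + 2.1 = 6.075 μm/a
Convert to mass loss: 6.075 μm/a × 7.14 g/cm³ = 43.37 g·m⁻²·a⁻¹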